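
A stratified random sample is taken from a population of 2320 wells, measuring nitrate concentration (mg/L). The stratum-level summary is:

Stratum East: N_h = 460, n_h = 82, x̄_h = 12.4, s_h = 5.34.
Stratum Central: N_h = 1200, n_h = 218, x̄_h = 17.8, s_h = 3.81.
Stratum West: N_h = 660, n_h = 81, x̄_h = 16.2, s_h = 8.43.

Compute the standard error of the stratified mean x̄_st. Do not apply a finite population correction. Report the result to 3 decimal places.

SE(x̄_st) ≈ 0.320

V̂(x̄_st) = Σ W_h² s_h²/n_h, with W_h = N_h/N and N = 2320:
  stratum East: (460/2320)²·5.34²/82 = 0.0136713
  stratum Central: (1200/2320)²·3.81²/218 = 0.0178148
  stratum West: (660/2320)²·8.43²/81 = 0.0710039
V̂(x̄_st) = 0.10249
SE(x̄_st) = √0.10249 = 0.32014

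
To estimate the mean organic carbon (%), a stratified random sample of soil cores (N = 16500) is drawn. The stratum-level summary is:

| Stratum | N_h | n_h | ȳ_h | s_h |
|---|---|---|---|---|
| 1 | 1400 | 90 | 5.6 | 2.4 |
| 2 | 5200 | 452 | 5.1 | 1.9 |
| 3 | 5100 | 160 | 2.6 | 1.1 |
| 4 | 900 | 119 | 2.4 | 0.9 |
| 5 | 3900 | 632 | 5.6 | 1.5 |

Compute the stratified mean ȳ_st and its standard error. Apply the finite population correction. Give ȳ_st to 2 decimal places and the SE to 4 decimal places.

ȳ_st = Σ W_h ȳ_h = (1400·5.6 + 5200·5.1 + 5100·2.6 + 900·2.4 + 3900·5.6)/16500 = 4.34061
V̂(ȳ_st) = Σ W_h² (1 − n_h/N_h) s_h²/n_h, with W_h = N_h/N and N = 16500:
  stratum 1: (1400/16500)²·(1 − 90/1400)·2.4²/90 = 0.000431133
  stratum 2: (5200/16500)²·(1 − 452/5200)·1.9²/452 = 0.000724294
  stratum 3: (5100/16500)²·(1 − 160/5100)·1.1²/160 = 0.000699833
  stratum 4: (900/16500)²·(1 − 119/900)·0.9²/119 = 1.75737e-05
  stratum 5: (3900/16500)²·(1 − 632/3900)·1.5²/632 = 0.000166665
V̂(ȳ_st) = 0.0020395
SE(ȳ_st) = √0.0020395 = 0.0451608

ȳ_st ≈ 4.34, SE ≈ 0.0452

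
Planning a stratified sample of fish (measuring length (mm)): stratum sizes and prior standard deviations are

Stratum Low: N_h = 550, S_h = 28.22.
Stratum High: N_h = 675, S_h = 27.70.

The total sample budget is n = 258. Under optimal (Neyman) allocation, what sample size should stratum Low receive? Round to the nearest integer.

Neyman allocation: n_h = n · N_h S_h / Σ N_i S_i, with n = 258.
  stratum Low: N_h·S_h = 550·28.22 = 15521.00
  stratum High: N_h·S_h = 675·27.70 = 18697.50
Σ N_h S_h = 34218.50
n for stratum Low = 258·15521.00/34218.50 = 117.025 → 117

117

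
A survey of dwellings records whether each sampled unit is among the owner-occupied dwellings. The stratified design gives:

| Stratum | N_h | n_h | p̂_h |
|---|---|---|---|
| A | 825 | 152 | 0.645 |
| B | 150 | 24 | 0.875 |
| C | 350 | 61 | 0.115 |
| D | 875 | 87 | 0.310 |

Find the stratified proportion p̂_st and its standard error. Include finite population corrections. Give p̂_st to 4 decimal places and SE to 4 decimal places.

N = 2200; stratum weights W_h = N_h/N.
p̂_st = Σ W_h p̂_h = (825·0.645 + 150·0.875 + 350·0.115 + 875·0.310)/2200 = 0.44312
V̂(p̂_st) = Σ W_h² (1 − n_h/N_h) p̂_h(1−p̂_h)/(n_h−1):
  stratum A: (825/2200)²·(1 − 152/825)·0.645·0.355/151 = 0.000173954
  stratum B: (150/2200)²·(1 − 24/150)·0.875·0.125/23 = 1.85698e-05
  stratum C: (350/2200)²·(1 − 61/350)·0.115·0.885/60 = 3.54495e-05
  stratum D: (875/2200)²·(1 − 87/875)·0.310·0.690/86 = 0.000354325
V̂(p̂_st) = 0.000582298; SE = √V̂ = 0.0241309

p̂_st ≈ 0.4431, SE ≈ 0.0241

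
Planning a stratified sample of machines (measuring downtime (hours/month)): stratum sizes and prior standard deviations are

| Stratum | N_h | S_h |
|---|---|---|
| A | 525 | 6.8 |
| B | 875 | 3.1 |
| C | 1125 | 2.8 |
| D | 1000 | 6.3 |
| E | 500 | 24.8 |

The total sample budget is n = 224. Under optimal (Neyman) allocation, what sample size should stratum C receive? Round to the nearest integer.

Neyman allocation: n_h = n · N_h S_h / Σ N_i S_i, with n = 224.
  stratum A: N_h·S_h = 525·6.8 = 3570.00
  stratum B: N_h·S_h = 875·3.1 = 2712.50
  stratum C: N_h·S_h = 1125·2.8 = 3150.00
  stratum D: N_h·S_h = 1000·6.3 = 6300.00
  stratum E: N_h·S_h = 500·24.8 = 12400.00
Σ N_h S_h = 28132.50
n for stratum C = 224·3150.00/28132.50 = 25.081 → 25

25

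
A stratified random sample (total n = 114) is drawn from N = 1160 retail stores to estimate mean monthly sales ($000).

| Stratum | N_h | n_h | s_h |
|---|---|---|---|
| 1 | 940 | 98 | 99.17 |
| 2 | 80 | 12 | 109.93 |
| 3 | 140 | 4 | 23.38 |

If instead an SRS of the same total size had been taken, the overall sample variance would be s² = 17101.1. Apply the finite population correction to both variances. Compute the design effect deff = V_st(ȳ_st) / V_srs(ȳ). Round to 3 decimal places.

deff ≈ 0.481

V̂(ȳ_st) = Σ W_h² (1 − n_h/N_h) s_h²/n_h, with W_h = N_h/N and N = 1160:
  stratum 1: (940/1160)²·(1 − 98/940)·99.17²/98 = 59.0281
  stratum 2: (80/1160)²·(1 − 12/80)·109.93²/12 = 4.07131
  stratum 3: (140/1160)²·(1 − 4/140)·23.38²/4 = 1.93366
V_st = 65.033
V_srs = (1 − 114/1160)·17101.1/114 = 135.267
deff = V_st / V_srs = 65.033/135.267 = 0.4808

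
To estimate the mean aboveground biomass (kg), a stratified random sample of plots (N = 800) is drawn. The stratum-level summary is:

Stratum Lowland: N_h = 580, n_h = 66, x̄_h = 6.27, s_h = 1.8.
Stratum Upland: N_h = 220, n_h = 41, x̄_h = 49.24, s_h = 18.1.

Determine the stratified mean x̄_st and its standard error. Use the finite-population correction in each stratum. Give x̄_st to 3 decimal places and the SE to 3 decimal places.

x̄_st ≈ 18.087, SE ≈ 0.717

x̄_st = Σ W_h x̄_h = (580·6.27 + 220·49.24)/800 = 18.08675
V̂(x̄_st) = Σ W_h² (1 − n_h/N_h) s_h²/n_h, with W_h = N_h/N and N = 800:
  stratum Lowland: (580/800)²·(1 − 66/580)·1.8²/66 = 0.0228672
  stratum Upland: (220/800)²·(1 − 41/220)·18.1²/41 = 0.491665
V̂(x̄_st) = 0.514532
SE(x̄_st) = √0.514532 = 0.717309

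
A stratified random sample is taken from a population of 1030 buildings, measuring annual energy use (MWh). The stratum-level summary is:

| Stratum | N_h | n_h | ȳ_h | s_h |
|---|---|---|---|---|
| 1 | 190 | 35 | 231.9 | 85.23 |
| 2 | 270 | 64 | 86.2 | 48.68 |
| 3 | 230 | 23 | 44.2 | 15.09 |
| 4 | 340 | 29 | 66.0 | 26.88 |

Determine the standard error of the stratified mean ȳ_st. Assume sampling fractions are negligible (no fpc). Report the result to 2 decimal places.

V̂(ȳ_st) = Σ W_h² s_h²/n_h, with W_h = N_h/N and N = 1030:
  stratum 1: (190/1030)²·85.23²/35 = 7.06236
  stratum 2: (270/1030)²·48.68²/64 = 2.54433
  stratum 3: (230/1030)²·15.09²/23 = 0.493664
  stratum 4: (340/1030)²·26.88²/29 = 2.71484
V̂(ȳ_st) = 12.8152
SE(ȳ_st) = √12.8152 = 3.57983

SE(ȳ_st) ≈ 3.58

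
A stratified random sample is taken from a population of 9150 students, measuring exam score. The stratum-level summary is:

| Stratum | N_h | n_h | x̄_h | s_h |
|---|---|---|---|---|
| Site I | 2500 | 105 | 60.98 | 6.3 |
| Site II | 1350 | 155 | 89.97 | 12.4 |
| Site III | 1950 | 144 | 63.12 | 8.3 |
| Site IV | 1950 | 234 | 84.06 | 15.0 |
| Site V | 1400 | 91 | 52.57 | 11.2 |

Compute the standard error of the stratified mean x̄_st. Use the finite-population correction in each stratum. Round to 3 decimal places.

V̂(x̄_st) = Σ W_h² (1 − n_h/N_h) s_h²/n_h, with W_h = N_h/N and N = 9150:
  stratum Site I: (2500/9150)²·(1 − 105/2500)·6.3²/105 = 0.0270331
  stratum Site II: (1350/9150)²·(1 − 155/1350)·12.4²/155 = 0.0191149
  stratum Site III: (1950/9150)²·(1 − 144/1950)·8.3²/144 = 0.0201235
  stratum Site IV: (1950/9150)²·(1 − 234/1950)·15.0²/234 = 0.0384305
  stratum Site V: (1400/9150)²·(1 − 91/1400)·11.2²/91 = 0.0301731
V̂(x̄_st) = 0.134875
SE(x̄_st) = √0.134875 = 0.367253

SE(x̄_st) ≈ 0.367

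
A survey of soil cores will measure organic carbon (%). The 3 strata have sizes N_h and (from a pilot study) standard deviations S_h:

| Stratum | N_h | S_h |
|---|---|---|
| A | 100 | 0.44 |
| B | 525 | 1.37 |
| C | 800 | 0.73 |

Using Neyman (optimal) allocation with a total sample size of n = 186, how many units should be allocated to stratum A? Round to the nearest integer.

6

Neyman allocation: n_h = n · N_h S_h / Σ N_i S_i, with n = 186.
  stratum A: N_h·S_h = 100·0.44 = 44.00
  stratum B: N_h·S_h = 525·1.37 = 719.25
  stratum C: N_h·S_h = 800·0.73 = 584.00
Σ N_h S_h = 1347.25
n for stratum A = 186·44.00/1347.25 = 6.075 → 6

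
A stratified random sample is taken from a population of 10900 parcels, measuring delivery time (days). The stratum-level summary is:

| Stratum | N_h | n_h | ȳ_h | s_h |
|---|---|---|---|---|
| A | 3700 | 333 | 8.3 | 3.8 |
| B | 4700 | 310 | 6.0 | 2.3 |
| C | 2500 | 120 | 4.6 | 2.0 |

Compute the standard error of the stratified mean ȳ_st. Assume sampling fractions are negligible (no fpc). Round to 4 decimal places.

V̂(ȳ_st) = Σ W_h² s_h²/n_h, with W_h = N_h/N and N = 10900:
  stratum A: (3700/10900)²·3.8²/333 = 0.00499659
  stratum B: (4700/10900)²·2.3²/310 = 0.00317276
  stratum C: (2500/10900)²·2.0²/120 = 0.0017535
V̂(ȳ_st) = 0.00992284
SE(ȳ_st) = √0.00992284 = 0.0996135

SE(ȳ_st) ≈ 0.0996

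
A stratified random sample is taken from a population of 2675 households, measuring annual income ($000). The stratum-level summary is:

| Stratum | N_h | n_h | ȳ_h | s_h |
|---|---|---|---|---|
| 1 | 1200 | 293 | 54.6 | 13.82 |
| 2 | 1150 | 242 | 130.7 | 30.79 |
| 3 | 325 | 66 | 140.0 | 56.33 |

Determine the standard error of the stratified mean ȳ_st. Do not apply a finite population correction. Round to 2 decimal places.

SE(ȳ_st) ≈ 1.25

V̂(ȳ_st) = Σ W_h² s_h²/n_h, with W_h = N_h/N and N = 2675:
  stratum 1: (1200/2675)²·13.82²/293 = 0.131179
  stratum 2: (1150/2675)²·30.79²/242 = 0.724023
  stratum 3: (325/2675)²·56.33²/66 = 0.709667
V̂(ȳ_st) = 1.56487
SE(ȳ_st) = √1.56487 = 1.25095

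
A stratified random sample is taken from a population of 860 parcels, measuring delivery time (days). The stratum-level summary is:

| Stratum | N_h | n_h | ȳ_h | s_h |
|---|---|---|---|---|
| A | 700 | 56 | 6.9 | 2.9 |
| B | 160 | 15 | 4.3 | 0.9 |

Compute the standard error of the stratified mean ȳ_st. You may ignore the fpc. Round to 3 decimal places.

SE(ȳ_st) ≈ 0.318

V̂(ȳ_st) = Σ W_h² s_h²/n_h, with W_h = N_h/N and N = 860:
  stratum A: (700/860)²·2.9²/56 = 0.0994963
  stratum B: (160/860)²·0.9²/15 = 0.00186912
V̂(ȳ_st) = 0.101365
SE(ȳ_st) = √0.101365 = 0.318379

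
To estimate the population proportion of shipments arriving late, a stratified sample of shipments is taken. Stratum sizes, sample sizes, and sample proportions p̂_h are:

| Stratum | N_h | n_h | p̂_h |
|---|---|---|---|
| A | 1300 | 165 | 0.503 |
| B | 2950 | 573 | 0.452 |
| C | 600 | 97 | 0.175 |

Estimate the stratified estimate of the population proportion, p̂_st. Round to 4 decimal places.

N = 4850; stratum weights W_h = N_h/N.
p̂_st = Σ W_h p̂_h = (1300·0.503 + 2950·0.452 + 600·0.175)/4850 = 0.43140

p̂_st ≈ 0.4314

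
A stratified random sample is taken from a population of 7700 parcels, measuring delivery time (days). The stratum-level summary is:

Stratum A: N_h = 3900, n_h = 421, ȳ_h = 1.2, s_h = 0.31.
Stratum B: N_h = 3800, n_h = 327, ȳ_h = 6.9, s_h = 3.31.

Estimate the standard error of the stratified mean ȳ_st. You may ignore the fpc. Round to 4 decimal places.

V̂(ȳ_st) = Σ W_h² s_h²/n_h, with W_h = N_h/N and N = 7700:
  stratum A: (3900/7700)²·0.31²/421 = 5.85584e-05
  stratum B: (3800/7700)²·3.31²/327 = 0.00816007
V̂(ȳ_st) = 0.00821863
SE(ȳ_st) = √0.00821863 = 0.0906567

SE(ȳ_st) ≈ 0.0907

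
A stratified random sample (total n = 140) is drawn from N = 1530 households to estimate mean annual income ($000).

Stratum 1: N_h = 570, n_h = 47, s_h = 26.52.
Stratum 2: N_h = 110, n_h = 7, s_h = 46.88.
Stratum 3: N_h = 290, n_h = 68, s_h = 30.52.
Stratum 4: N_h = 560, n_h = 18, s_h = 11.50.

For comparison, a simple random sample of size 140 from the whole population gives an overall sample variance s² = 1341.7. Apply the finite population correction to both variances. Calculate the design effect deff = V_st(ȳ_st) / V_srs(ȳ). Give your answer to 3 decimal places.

deff ≈ 0.546

V̂(ȳ_st) = Σ W_h² (1 − n_h/N_h) s_h²/n_h, with W_h = N_h/N and N = 1530:
  stratum 1: (570/1530)²·(1 − 47/570)·26.52²/47 = 1.90565
  stratum 2: (110/1530)²·(1 − 7/110)·46.88²/7 = 1.51958
  stratum 3: (290/1530)²·(1 − 68/290)·30.52²/68 = 0.376728
  stratum 4: (560/1530)²·(1 − 18/560)·11.50²/18 = 0.952637
V_st = 4.7546
V_srs = (1 − 140/1530)·1341.7/140 = 8.70664
deff = V_st / V_srs = 4.7546/8.70664 = 0.5461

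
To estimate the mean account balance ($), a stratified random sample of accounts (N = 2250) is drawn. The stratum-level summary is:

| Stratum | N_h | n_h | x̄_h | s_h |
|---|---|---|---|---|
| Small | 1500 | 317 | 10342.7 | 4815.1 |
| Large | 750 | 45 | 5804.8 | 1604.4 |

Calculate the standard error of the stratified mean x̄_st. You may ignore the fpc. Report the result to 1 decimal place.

V̂(x̄_st) = Σ W_h² s_h²/n_h, with W_h = N_h/N and N = 2250:
  stratum Small: (1500/2250)²·4815.1²/317 = 32506.4
  stratum Large: (750/2250)²·1604.4²/45 = 6355.8
V̂(x̄_st) = 38862.2
SE(x̄_st) = √38862.2 = 197.135

SE(x̄_st) ≈ 197.1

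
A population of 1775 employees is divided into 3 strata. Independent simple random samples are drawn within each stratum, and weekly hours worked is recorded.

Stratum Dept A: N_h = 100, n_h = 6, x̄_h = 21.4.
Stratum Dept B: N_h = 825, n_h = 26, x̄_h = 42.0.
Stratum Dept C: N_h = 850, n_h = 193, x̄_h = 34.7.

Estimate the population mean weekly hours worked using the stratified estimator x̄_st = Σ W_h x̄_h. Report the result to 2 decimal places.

x̄_st ≈ 37.34

N = Σ N_h = 1775. Stratum weights W_h = N_h/N.
x̄_st = (100·21.4 + 825·42.0 + 850·34.7) / 1775 = 37.3437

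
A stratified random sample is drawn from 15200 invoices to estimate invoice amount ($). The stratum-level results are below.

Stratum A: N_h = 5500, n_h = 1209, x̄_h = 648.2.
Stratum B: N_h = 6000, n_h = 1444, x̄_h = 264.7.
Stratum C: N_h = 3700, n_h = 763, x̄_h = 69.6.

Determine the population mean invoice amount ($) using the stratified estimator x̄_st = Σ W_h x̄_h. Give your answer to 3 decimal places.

N = Σ N_h = 15200. Stratum weights W_h = N_h/N.
x̄_st = (5500·648.2 + 6000·264.7 + 3700·69.6) / 15200 = 355.97500

x̄_st ≈ 355.975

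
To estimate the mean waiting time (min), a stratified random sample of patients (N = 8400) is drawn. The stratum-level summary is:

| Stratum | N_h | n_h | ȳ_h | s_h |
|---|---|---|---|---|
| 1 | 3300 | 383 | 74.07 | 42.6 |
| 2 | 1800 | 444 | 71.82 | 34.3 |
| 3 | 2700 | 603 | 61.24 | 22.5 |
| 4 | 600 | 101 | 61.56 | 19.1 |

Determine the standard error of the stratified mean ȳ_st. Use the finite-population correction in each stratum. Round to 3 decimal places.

V̂(ȳ_st) = Σ W_h² (1 − n_h/N_h) s_h²/n_h, with W_h = N_h/N and N = 8400:
  stratum 1: (3300/8400)²·(1 − 383/3300)·42.6²/383 = 0.646416
  stratum 2: (1800/8400)²·(1 − 444/1800)·34.3²/444 = 0.0916598
  stratum 3: (2700/8400)²·(1 − 603/2700)·22.5²/603 = 0.0673676
  stratum 4: (600/8400)²·(1 − 101/600)·19.1²/101 = 0.0153263
V̂(ȳ_st) = 0.82077
SE(ȳ_st) = √0.82077 = 0.905964

SE(ȳ_st) ≈ 0.906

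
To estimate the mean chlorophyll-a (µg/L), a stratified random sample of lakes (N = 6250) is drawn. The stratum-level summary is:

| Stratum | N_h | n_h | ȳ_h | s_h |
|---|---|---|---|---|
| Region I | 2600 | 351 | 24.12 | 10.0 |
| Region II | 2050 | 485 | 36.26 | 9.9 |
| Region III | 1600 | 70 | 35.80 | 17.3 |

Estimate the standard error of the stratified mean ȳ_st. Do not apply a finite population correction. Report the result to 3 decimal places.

SE(ȳ_st) ≈ 0.593

V̂(ȳ_st) = Σ W_h² s_h²/n_h, with W_h = N_h/N and N = 6250:
  stratum Region I: (2600/6250)²·10.0²/351 = 0.0493037
  stratum Region II: (2050/6250)²·9.9²/485 = 0.0217408
  stratum Region III: (1600/6250)²·17.3²/70 = 0.280204
V̂(ȳ_st) = 0.351248
SE(ȳ_st) = √0.351248 = 0.592662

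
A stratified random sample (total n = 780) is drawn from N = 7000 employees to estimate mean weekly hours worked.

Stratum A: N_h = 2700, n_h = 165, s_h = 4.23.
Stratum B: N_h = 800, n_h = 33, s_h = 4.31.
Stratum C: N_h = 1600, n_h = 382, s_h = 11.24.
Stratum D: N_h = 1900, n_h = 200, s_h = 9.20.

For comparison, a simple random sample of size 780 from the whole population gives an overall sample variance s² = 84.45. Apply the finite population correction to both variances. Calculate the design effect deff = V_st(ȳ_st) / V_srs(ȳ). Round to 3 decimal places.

V̂(ȳ_st) = Σ W_h² (1 − n_h/N_h) s_h²/n_h, with W_h = N_h/N and N = 7000:
  stratum A: (2700/7000)²·(1 − 165/2700)·4.23²/165 = 0.0151476
  stratum B: (800/7000)²·(1 − 33/800)·4.31²/33 = 0.00704904
  stratum C: (1600/7000)²·(1 − 382/1600)·11.24²/382 = 0.0131535
  stratum D: (1900/7000)²·(1 − 200/1900)·9.20²/200 = 0.0278967
V_st = 0.0632467
V_srs = (1 − 780/7000)·84.45/780 = 0.0962049
deff = V_st / V_srs = 0.0632467/0.0962049 = 0.6574

deff ≈ 0.657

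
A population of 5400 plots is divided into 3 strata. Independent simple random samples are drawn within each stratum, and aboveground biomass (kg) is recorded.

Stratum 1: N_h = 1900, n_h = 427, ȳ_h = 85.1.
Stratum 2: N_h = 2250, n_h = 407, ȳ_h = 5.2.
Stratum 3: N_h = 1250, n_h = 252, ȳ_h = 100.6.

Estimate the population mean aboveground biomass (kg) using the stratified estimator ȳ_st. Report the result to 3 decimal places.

ȳ_st ≈ 55.396

N = Σ N_h = 5400. Stratum weights W_h = N_h/N.
ȳ_st = (1900·85.1 + 2250·5.2 + 1250·100.6) / 5400 = 55.39630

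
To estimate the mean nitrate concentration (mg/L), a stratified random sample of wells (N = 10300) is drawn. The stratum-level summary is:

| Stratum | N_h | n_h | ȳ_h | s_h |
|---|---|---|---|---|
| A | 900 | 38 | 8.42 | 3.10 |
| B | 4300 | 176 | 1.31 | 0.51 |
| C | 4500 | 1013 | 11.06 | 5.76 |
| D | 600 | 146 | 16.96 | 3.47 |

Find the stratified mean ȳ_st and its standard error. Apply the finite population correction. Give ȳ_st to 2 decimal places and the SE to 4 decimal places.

ȳ_st ≈ 7.10, SE ≈ 0.0846

ȳ_st = Σ W_h ȳ_h = (900·8.42 + 4300·1.31 + 4500·11.06 + 600·16.96)/10300 = 7.10262
V̂(ȳ_st) = Σ W_h² (1 − n_h/N_h) s_h²/n_h, with W_h = N_h/N and N = 10300:
  stratum A: (900/10300)²·(1 − 38/900)·3.10²/38 = 0.00184933
  stratum B: (4300/10300)²·(1 − 176/4300)·0.51²/176 = 0.000247025
  stratum C: (4500/10300)²·(1 − 1013/4500)·5.76²/1013 = 0.00484424
  stratum D: (600/10300)²·(1 − 146/600)·3.47²/146 = 0.000211757
V̂(ȳ_st) = 0.00715235
SE(ȳ_st) = √0.00715235 = 0.0845716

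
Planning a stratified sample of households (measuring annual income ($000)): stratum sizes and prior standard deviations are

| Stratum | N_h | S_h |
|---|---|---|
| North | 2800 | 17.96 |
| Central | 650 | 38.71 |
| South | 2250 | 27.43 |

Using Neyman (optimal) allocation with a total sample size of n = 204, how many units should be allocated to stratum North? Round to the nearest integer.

75

Neyman allocation: n_h = n · N_h S_h / Σ N_i S_i, with n = 204.
  stratum North: N_h·S_h = 2800·17.96 = 50288.00
  stratum Central: N_h·S_h = 650·38.71 = 25161.50
  stratum South: N_h·S_h = 2250·27.43 = 61717.50
Σ N_h S_h = 137167.00
n for stratum North = 204·50288.00/137167.00 = 74.790 → 75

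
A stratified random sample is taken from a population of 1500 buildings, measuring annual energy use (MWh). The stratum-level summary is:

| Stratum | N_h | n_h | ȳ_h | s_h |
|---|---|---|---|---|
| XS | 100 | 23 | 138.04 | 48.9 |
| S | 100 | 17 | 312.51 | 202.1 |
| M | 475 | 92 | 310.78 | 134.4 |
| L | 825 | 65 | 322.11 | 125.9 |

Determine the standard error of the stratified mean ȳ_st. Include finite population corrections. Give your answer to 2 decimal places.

SE(ȳ_st) ≈ 9.65

V̂(ȳ_st) = Σ W_h² (1 − n_h/N_h) s_h²/n_h, with W_h = N_h/N and N = 1500:
  stratum XS: (100/1500)²·(1 − 23/100)·48.9²/23 = 0.355794
  stratum S: (100/1500)²·(1 − 17/100)·202.1²/17 = 8.86297
  stratum M: (475/1500)²·(1 − 92/475)·134.4²/92 = 15.8753
  stratum L: (825/1500)²·(1 − 65/825)·125.9²/65 = 67.9553
V̂(ȳ_st) = 93.0493
SE(ȳ_st) = √93.0493 = 9.64621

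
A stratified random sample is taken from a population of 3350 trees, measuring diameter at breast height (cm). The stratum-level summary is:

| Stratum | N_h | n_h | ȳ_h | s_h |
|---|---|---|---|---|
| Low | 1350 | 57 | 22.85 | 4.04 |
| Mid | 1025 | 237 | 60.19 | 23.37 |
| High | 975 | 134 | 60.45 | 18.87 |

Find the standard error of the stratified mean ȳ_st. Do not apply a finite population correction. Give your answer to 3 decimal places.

V̂(ȳ_st) = Σ W_h² s_h²/n_h, with W_h = N_h/N and N = 3350:
  stratum Low: (1350/3350)²·4.04²/57 = 0.0465014
  stratum Mid: (1025/3350)²·23.37²/237 = 0.215738
  stratum High: (975/3350)²·18.87²/134 = 0.225091
V̂(ȳ_st) = 0.487331
SE(ȳ_st) = √0.487331 = 0.698091

SE(ȳ_st) ≈ 0.698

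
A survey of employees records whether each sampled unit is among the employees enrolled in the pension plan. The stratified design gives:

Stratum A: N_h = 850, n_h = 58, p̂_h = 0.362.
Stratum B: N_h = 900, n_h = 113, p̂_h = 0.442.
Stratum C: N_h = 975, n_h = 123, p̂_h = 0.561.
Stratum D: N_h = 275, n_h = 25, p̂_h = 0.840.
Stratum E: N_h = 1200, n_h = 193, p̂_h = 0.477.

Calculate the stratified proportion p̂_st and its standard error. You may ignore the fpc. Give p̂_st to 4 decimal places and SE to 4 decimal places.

N = 4200; stratum weights W_h = N_h/N.
p̂_st = Σ W_h p̂_h = (850·0.362 + 900·0.442 + 975·0.561 + 275·0.840 + 1200·0.477)/4200 = 0.48949
V̂(p̂_st) = Σ W_h² p̂_h(1−p̂_h)/(n_h−1):
  stratum A: (850/4200)²·0.362·0.638/57 = 0.000165956
  stratum B: (900/4200)²·0.442·0.558/112 = 0.000101117
  stratum C: (975/4200)²·0.561·0.439/122 = 0.000108787
  stratum D: (275/4200)²·0.840·0.160/24 = 2.40079e-05
  stratum E: (1200/4200)²·0.477·0.523/192 = 0.000106068
V̂(p̂_st) = 0.000505936; SE = √V̂ = 0.022493

p̂_st ≈ 0.4895, SE ≈ 0.0225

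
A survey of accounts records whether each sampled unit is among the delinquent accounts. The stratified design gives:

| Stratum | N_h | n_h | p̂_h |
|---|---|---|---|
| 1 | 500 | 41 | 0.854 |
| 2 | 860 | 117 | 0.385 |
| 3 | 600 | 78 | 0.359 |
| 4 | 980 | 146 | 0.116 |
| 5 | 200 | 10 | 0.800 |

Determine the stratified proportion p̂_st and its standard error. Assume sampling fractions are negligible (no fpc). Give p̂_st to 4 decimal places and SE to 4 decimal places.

N = 3140; stratum weights W_h = N_h/N.
p̂_st = Σ W_h p̂_h = (500·0.854 + 860·0.385 + 600·0.359 + 980·0.116 + 200·0.800)/3140 = 0.39719
V̂(p̂_st) = Σ W_h² p̂_h(1−p̂_h)/(n_h−1):
  stratum 1: (500/3140)²·0.854·0.146/40 = 7.90372e-05
  stratum 2: (860/3140)²·0.385·0.615/116 = 0.000153114
  stratum 3: (600/3140)²·0.359·0.641/77 = 0.00010912
  stratum 4: (980/3140)²·0.116·0.884/145 = 6.88867e-05
  stratum 5: (200/3140)²·0.800·0.200/9 = 7.21237e-05
V̂(p̂_st) = 0.000482282; SE = √V̂ = 0.0219609

p̂_st ≈ 0.3972, SE ≈ 0.0220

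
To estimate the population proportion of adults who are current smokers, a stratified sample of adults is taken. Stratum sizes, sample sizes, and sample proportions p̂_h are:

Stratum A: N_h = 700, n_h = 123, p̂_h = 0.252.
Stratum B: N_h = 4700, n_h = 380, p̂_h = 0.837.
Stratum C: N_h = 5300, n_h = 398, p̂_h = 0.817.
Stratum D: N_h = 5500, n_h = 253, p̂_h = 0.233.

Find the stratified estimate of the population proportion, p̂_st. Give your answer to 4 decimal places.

N = 16200; stratum weights W_h = N_h/N.
p̂_st = Σ W_h p̂_h = (700·0.252 + 4700·0.837 + 5300·0.817 + 5500·0.233)/16200 = 0.60012

p̂_st ≈ 0.6001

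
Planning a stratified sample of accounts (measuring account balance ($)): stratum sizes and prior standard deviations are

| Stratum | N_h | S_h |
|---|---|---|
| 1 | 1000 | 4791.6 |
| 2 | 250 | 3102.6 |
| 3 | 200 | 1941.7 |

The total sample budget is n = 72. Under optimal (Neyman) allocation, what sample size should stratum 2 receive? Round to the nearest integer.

9

Neyman allocation: n_h = n · N_h S_h / Σ N_i S_i, with n = 72.
  stratum 1: N_h·S_h = 1000·4791.6 = 4791600.00
  stratum 2: N_h·S_h = 250·3102.6 = 775650.00
  stratum 3: N_h·S_h = 200·1941.7 = 388340.00
Σ N_h S_h = 5955590.00
n for stratum 2 = 72·775650.00/5955590.00 = 9.377 → 9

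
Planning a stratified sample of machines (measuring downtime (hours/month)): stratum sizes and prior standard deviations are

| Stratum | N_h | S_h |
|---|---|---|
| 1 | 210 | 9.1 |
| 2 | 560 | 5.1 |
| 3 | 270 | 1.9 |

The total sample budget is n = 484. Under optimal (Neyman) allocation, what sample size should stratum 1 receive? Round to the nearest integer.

Neyman allocation: n_h = n · N_h S_h / Σ N_i S_i, with n = 484.
  stratum 1: N_h·S_h = 210·9.1 = 1911.00
  stratum 2: N_h·S_h = 560·5.1 = 2856.00
  stratum 3: N_h·S_h = 270·1.9 = 513.00
Σ N_h S_h = 5280.00
n for stratum 1 = 484·1911.00/5280.00 = 175.175 → 175

175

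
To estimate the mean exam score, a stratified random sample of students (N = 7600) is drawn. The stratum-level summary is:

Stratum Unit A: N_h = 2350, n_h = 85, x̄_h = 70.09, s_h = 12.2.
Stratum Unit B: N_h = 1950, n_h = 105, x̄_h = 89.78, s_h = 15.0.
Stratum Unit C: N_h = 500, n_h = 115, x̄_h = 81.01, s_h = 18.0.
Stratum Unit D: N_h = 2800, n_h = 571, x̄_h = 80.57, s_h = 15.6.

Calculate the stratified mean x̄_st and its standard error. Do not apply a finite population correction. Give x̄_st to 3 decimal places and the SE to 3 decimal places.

x̄_st ≈ 79.722, SE ≈ 0.615

x̄_st = Σ W_h x̄_h = (2350·70.09 + 1950·89.78 + 500·81.01 + 2800·80.57)/7600 = 79.72151
V̂(x̄_st) = Σ W_h² s_h²/n_h, with W_h = N_h/N and N = 7600:
  stratum Unit A: (2350/7600)²·12.2²/85 = 0.167421
  stratum Unit B: (1950/7600)²·15.0²/105 = 0.14107
  stratum Unit C: (500/7600)²·18.0²/115 = 0.0121944
  stratum Unit D: (2800/7600)²·15.6²/571 = 0.0578498
V̂(x̄_st) = 0.378535
SE(x̄_st) = √0.378535 = 0.615252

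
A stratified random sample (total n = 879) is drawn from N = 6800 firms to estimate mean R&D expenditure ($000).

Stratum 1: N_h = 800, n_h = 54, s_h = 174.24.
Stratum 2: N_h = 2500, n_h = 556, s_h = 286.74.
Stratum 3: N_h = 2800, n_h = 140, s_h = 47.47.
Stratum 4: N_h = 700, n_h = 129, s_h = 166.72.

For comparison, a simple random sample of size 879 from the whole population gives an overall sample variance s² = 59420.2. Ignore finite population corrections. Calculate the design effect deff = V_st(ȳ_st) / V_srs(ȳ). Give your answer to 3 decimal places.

V̂(ȳ_st) = Σ W_h² s_h²/n_h, with W_h = N_h/N and N = 6800:
  stratum 1: (800/6800)²·174.24²/54 = 7.78151
  stratum 2: (2500/6800)²·286.74²/556 = 19.9878
  stratum 3: (2800/6800)²·47.47²/140 = 2.72903
  stratum 4: (700/6800)²·166.72²/129 = 2.28331
V_st = 32.7816
V_srs = s²/n = 59420.2/879 = 67.5998
deff = V_st / V_srs = 32.7816/67.5998 = 0.4849

deff ≈ 0.485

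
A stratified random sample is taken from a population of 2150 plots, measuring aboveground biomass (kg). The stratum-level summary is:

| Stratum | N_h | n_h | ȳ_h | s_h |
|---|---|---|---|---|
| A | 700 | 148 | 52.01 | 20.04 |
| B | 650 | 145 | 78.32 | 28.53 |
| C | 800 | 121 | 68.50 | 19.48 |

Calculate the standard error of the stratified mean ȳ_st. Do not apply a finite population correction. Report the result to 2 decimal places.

SE(ȳ_st) ≈ 1.11

V̂(ȳ_st) = Σ W_h² s_h²/n_h, with W_h = N_h/N and N = 2150:
  stratum A: (700/2150)²·20.04²/148 = 0.287642
  stratum B: (650/2150)²·28.53²/145 = 0.51308
  stratum C: (800/2150)²·19.48²/121 = 0.434206
V̂(ȳ_st) = 1.23493
SE(ȳ_st) = √1.23493 = 1.11127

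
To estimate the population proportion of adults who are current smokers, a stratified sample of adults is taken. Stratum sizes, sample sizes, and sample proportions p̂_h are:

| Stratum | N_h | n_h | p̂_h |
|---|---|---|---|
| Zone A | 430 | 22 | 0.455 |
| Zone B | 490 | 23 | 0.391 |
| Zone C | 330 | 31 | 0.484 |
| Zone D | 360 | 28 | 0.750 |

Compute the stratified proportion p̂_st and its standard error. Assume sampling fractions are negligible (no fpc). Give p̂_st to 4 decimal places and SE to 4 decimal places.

p̂_st ≈ 0.5074, SE ≈ 0.0504

N = 1610; stratum weights W_h = N_h/N.
p̂_st = Σ W_h p̂_h = (430·0.455 + 490·0.391 + 330·0.484 + 360·0.750)/1610 = 0.50743
V̂(p̂_st) = Σ W_h² p̂_h(1−p̂_h)/(n_h−1):
  stratum Zone A: (430/1610)²·0.455·0.545/21 = 0.000842314
  stratum Zone B: (490/1610)²·0.391·0.609/22 = 0.00100256
  stratum Zone C: (330/1610)²·0.484·0.516/30 = 0.000349744
  stratum Zone D: (360/1610)²·0.750·0.250/27 = 0.000347209
V̂(p̂_st) = 0.00254183; SE = √V̂ = 0.0504166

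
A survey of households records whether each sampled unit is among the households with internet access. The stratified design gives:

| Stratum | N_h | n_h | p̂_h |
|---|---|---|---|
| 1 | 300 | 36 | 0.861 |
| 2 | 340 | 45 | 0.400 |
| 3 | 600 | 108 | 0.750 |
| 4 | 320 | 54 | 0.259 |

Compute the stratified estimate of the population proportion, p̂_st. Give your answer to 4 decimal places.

N = 1560; stratum weights W_h = N_h/N.
p̂_st = Σ W_h p̂_h = (300·0.861 + 340·0.400 + 600·0.750 + 320·0.259)/1560 = 0.59435

p̂_st ≈ 0.5943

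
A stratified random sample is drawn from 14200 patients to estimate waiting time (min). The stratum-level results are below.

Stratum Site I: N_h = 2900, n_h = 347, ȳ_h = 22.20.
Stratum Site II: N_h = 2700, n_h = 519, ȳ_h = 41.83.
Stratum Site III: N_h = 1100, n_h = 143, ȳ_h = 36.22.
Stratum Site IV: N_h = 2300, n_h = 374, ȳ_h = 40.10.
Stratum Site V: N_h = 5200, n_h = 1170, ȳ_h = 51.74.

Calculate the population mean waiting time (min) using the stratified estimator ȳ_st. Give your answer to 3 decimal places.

N = Σ N_h = 14200. Stratum weights W_h = N_h/N.
ȳ_st = (2900·22.20 + 2700·41.83 + 1100·36.22 + 2300·40.10 + 5200·51.74) / 14200 = 40.73528

ȳ_st ≈ 40.735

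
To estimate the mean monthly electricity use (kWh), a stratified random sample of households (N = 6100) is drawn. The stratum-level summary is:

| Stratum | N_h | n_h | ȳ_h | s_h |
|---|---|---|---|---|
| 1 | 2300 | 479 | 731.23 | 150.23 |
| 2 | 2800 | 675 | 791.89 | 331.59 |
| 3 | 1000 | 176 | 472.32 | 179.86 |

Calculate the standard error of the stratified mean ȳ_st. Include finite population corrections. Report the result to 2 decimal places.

V̂(ȳ_st) = Σ W_h² (1 − n_h/N_h) s_h²/n_h, with W_h = N_h/N and N = 6100:
  stratum 1: (2300/6100)²·(1 − 479/2300)·150.23²/479 = 5.30342
  stratum 2: (2800/6100)²·(1 − 675/2800)·331.59²/675 = 26.0469
  stratum 3: (1000/6100)²·(1 − 176/1000)·179.86²/176 = 4.07028
V̂(ȳ_st) = 35.4206
SE(ȳ_st) = √35.4206 = 5.95152

SE(ȳ_st) ≈ 5.95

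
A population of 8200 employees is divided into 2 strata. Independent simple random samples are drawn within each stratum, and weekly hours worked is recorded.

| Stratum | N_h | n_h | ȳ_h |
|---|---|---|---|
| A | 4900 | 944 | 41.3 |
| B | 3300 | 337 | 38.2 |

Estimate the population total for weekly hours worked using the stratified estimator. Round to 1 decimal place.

τ̂_st = Σ N_h ȳ_h = 4900·41.3 + 3300·38.2 = 328430.0

τ̂_st ≈ 328430.0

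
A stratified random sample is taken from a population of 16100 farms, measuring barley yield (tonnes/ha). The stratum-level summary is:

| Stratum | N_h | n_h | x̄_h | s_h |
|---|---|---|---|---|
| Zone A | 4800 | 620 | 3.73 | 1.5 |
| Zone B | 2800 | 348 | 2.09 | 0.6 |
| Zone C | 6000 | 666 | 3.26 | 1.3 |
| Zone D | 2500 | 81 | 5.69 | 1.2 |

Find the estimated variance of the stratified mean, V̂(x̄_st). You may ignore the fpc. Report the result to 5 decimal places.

V̂(x̄_st) = Σ W_h² s_h²/n_h, with W_h = N_h/N and N = 16100:
  stratum Zone A: (4800/16100)²·1.5²/620 = 0.000322568
  stratum Zone B: (2800/16100)²·0.6²/348 = 3.12887e-05
  stratum Zone C: (6000/16100)²·1.3²/666 = 0.000352422
  stratum Zone D: (2500/16100)²·1.2²/81 = 0.000428653
V̂(x̄_st) = 0.00113493

V̂(x̄_st) ≈ 0.00113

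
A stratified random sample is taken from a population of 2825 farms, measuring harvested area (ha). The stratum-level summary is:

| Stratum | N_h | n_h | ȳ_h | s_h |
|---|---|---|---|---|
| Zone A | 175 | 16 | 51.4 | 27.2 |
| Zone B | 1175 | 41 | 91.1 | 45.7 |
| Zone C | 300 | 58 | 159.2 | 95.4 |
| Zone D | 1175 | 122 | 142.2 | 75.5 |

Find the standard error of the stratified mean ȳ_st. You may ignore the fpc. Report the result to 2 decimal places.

SE(ȳ_st) ≈ 4.34

V̂(ȳ_st) = Σ W_h² s_h²/n_h, with W_h = N_h/N and N = 2825:
  stratum Zone A: (175/2825)²·27.2²/16 = 0.177442
  stratum Zone B: (1175/2825)²·45.7²/41 = 8.81226
  stratum Zone C: (300/2825)²·95.4²/58 = 1.7696
  stratum Zone D: (1175/2825)²·75.5²/122 = 8.08301
V̂(ȳ_st) = 18.8423
SE(ȳ_st) = √18.8423 = 4.34077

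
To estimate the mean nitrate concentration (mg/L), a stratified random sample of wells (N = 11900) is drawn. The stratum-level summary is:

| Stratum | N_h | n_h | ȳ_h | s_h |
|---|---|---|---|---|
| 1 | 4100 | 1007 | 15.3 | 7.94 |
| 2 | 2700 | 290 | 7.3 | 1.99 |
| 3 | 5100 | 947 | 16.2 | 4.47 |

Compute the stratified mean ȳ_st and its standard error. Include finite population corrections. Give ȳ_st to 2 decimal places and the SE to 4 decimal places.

ȳ_st = Σ W_h ȳ_h = (4100·15.3 + 2700·7.3 + 5100·16.2)/11900 = 13.87059
V̂(ȳ_st) = Σ W_h² (1 − n_h/N_h) s_h²/n_h, with W_h = N_h/N and N = 11900:
  stratum 1: (4100/11900)²·(1 − 1007/4100)·7.94²/1007 = 0.00560637
  stratum 2: (2700/11900)²·(1 − 290/2700)·1.99²/290 = 0.000627473
  stratum 3: (5100/11900)²·(1 − 947/5100)·4.47²/947 = 0.00315575
V̂(ȳ_st) = 0.00938959
SE(ȳ_st) = √0.00938959 = 0.0968999

ȳ_st ≈ 13.87, SE ≈ 0.0969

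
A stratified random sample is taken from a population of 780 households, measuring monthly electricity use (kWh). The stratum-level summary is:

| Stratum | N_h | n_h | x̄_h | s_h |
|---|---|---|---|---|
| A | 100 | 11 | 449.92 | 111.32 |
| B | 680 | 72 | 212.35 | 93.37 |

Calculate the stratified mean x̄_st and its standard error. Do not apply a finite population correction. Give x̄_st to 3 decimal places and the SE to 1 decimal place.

x̄_st ≈ 242.808, SE ≈ 10.5

x̄_st = Σ W_h x̄_h = (100·449.92 + 680·212.35)/780 = 242.80769
V̂(x̄_st) = Σ W_h² s_h²/n_h, with W_h = N_h/N and N = 780:
  stratum A: (100/780)²·111.32²/11 = 18.5167
  stratum B: (680/780)²·93.37²/72 = 92.0261
V̂(x̄_st) = 110.543
SE(x̄_st) = √110.543 = 10.5139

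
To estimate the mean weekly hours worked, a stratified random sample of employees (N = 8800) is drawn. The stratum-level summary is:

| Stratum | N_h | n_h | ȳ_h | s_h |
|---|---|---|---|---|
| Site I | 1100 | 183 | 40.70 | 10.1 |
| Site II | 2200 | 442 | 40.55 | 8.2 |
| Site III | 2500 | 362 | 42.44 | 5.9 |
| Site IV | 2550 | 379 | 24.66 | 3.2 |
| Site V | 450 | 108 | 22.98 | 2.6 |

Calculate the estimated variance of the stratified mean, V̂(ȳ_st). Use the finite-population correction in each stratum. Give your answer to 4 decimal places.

V̂(ȳ_st) = Σ W_h² (1 − n_h/N_h) s_h²/n_h, with W_h = N_h/N and N = 8800:
  stratum Site I: (1100/8800)²·(1 − 183/1100)·10.1²/183 = 0.00726086
  stratum Site II: (2200/8800)²·(1 − 442/2200)·8.2²/442 = 0.00759769
  stratum Site III: (2500/8800)²·(1 − 362/2500)·5.9²/362 = 0.00663709
  stratum Site IV: (2550/8800)²·(1 − 379/2550)·3.2²/379 = 0.0019315
  stratum Site V: (450/8800)²·(1 − 108/450)·2.6²/108 = 0.000124393
V̂(ȳ_st) = 0.0235515

V̂(ȳ_st) ≈ 0.0236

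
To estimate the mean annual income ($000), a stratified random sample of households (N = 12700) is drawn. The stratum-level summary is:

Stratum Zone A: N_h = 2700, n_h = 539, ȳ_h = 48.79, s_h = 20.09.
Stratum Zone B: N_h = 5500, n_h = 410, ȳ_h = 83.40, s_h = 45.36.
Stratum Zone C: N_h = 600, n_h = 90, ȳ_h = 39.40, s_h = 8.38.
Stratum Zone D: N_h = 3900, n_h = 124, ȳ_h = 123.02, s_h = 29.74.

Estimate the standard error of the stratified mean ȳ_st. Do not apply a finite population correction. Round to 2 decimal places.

SE(ȳ_st) ≈ 1.28

V̂(ȳ_st) = Σ W_h² s_h²/n_h, with W_h = N_h/N and N = 12700:
  stratum Zone A: (2700/12700)²·20.09²/539 = 0.0338447
  stratum Zone B: (5500/12700)²·45.36²/410 = 0.941196
  stratum Zone C: (600/12700)²·8.38²/90 = 0.00174157
  stratum Zone D: (3900/12700)²·29.74²/124 = 0.672639
V̂(ȳ_st) = 1.64942
SE(ȳ_st) = √1.64942 = 1.2843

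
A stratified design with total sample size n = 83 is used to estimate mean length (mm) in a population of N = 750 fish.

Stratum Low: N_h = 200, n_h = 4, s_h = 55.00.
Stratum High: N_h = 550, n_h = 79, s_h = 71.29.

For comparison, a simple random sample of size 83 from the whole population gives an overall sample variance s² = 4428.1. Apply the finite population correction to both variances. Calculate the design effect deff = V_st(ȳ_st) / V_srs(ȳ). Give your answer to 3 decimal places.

V̂(ȳ_st) = Σ W_h² (1 − n_h/N_h) s_h²/n_h, with W_h = N_h/N and N = 750:
  stratum Low: (200/750)²·(1 − 4/200)·55.00²/4 = 52.7022
  stratum High: (550/750)²·(1 − 79/550)·71.29²/79 = 29.6272
V_st = 82.3295
V_srs = (1 − 83/750)·4428.1/83 = 47.4465
deff = V_st / V_srs = 82.3295/47.4465 = 1.7352

deff ≈ 1.735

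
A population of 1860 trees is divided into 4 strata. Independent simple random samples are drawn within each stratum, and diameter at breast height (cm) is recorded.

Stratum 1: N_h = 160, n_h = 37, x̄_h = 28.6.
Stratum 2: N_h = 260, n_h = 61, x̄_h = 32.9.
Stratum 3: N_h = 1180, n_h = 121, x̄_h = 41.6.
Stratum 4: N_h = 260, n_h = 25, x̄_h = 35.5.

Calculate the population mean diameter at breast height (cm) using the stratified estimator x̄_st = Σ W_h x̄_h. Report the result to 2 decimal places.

x̄_st ≈ 38.41

N = Σ N_h = 1860. Stratum weights W_h = N_h/N.
x̄_st = (160·28.6 + 260·32.9 + 1180·41.6 + 260·35.5) / 1860 = 38.4129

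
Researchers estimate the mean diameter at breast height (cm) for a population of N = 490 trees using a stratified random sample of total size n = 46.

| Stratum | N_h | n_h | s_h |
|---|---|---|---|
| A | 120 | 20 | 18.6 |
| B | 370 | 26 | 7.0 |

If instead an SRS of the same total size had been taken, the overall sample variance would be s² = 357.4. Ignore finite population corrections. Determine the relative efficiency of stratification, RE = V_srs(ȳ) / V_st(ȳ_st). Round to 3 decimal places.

RE ≈ 3.679

V̂(ȳ_st) = Σ W_h² s_h²/n_h, with W_h = N_h/N and N = 490:
  stratum A: (120/490)²·18.6²/20 = 1.03745
  stratum B: (370/490)²·7.0²/26 = 1.07457
V_st = 2.11202
V_srs = s²/n = 357.4/46 = 7.76957
Relative efficiency = V_srs / V_st = 7.76957/2.11202 = 3.6787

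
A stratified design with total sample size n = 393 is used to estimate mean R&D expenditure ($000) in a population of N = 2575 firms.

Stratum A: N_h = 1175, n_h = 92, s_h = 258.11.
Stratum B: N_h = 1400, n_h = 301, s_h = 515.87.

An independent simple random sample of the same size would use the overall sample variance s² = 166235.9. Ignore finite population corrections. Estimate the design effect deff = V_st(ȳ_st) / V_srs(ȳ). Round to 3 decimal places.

V̂(ȳ_st) = Σ W_h² s_h²/n_h, with W_h = N_h/N and N = 2575:
  stratum A: (1175/2575)²·258.11²/92 = 150.78
  stratum B: (1400/2575)²·515.87²/301 = 261.346
V_st = 412.126
V_srs = s²/n = 166235.9/393 = 422.992
deff = V_st / V_srs = 412.126/422.992 = 0.9743

deff ≈ 0.974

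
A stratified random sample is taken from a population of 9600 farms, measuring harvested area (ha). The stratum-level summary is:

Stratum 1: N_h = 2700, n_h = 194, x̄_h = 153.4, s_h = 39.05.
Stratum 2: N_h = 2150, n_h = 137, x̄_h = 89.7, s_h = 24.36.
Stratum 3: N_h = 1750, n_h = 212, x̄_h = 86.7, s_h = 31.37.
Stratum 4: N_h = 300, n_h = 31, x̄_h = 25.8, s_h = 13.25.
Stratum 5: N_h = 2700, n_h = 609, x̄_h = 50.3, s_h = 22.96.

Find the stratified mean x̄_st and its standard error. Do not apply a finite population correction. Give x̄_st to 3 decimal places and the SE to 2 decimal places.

x̄_st = Σ W_h x̄_h = (2700·153.4 + 2150·89.7 + 1750·86.7 + 300·25.8 + 2700·50.3)/9600 = 93.99062
V̂(x̄_st) = Σ W_h² s_h²/n_h, with W_h = N_h/N and N = 9600:
  stratum 1: (2700/9600)²·39.05²/194 = 0.621764
  stratum 2: (2150/9600)²·24.36²/137 = 0.217254
  stratum 3: (1750/9600)²·31.37²/212 = 0.154251
  stratum 4: (300/9600)²·13.25²/31 = 0.00553057
  stratum 5: (2700/9600)²·22.96²/609 = 0.0684718
V̂(x̄_st) = 1.06727
SE(x̄_st) = √1.06727 = 1.03309

x̄_st ≈ 93.991, SE ≈ 1.03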